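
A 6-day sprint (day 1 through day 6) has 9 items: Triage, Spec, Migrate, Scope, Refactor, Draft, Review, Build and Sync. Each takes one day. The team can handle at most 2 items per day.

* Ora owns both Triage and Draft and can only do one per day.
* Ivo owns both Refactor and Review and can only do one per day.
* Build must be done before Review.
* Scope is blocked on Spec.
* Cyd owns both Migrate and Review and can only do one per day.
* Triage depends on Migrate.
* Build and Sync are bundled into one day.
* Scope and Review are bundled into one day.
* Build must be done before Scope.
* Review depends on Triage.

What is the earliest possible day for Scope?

Scope must be in the same day as Review, which can't be before day 3, so Scope is at least day 3.
Scope at day 4 is achievable: Refactor in day 2, Migrate in day 1, Review in day 4, Triage in day 2, Sync in day 3, Spec in day 1, Scope in day 4, Draft in day 5, Build in day 3.
Nothing earlier works — the conflict and capacity constraints rule out every day before day 4.

day 4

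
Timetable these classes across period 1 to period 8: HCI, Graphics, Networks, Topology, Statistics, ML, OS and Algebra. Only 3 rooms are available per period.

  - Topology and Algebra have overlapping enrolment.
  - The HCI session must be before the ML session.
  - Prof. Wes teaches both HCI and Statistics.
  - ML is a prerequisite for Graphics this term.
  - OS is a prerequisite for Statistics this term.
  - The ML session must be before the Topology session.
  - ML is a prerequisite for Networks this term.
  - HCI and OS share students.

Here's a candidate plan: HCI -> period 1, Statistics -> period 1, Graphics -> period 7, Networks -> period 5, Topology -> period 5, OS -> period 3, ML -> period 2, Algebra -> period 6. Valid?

No. Prof. Wes teaches both HCI and Statistics is not satisfied.

The ML session must be before the Topology session — holds.
The HCI session must be before the ML session — holds.
Only 3 rooms are available per period — holds.
OS is a prerequisite for Statistics this term — violated.
Topology and Algebra have overlapping enrolment — holds.
HCI and OS share students — holds.
Prof. Wes teaches both HCI and Statistics — violated.
ML is a prerequisite for Networks this term — holds.
ML is a prerequisite for Graphics this term — holds.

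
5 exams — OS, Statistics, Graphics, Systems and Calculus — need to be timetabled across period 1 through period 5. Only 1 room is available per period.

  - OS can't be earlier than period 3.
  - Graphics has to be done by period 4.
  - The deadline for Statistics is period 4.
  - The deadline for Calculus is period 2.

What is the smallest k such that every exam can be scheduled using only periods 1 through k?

5

With at most 1 per period and 5 exams, at least 5 periods are needed.
OS can't be placed before period 3, so the schedule must run through at least period 3.
5 works (last occupied period: period 5): for example Calculus=period 1; Systems=period 5; Graphics=period 4; Statistics=period 2; OS=period 3.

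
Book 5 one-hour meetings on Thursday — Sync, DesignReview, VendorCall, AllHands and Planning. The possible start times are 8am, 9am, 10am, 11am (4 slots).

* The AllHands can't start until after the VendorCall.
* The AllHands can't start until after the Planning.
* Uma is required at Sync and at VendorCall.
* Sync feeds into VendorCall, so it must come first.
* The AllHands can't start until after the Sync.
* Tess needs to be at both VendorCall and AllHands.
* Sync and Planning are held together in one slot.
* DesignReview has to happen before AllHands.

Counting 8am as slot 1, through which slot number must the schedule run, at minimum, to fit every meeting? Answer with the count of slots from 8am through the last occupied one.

3

The precedence chain requires at least 3 distinct slots.
3 works (last occupied slot: 10am): for example VendorCall -> 9am; DesignReview -> 8am; AllHands -> 10am; Planning -> 8am; Sync -> 8am.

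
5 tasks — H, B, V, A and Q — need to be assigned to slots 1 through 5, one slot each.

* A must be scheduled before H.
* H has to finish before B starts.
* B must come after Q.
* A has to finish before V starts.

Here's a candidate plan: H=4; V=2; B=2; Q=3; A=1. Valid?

No. H has to finish before B starts is not satisfied.

H has to finish before B starts — violated.
A has to finish before V starts — holds.
B must come after Q — violated.
A must be scheduled before H — holds.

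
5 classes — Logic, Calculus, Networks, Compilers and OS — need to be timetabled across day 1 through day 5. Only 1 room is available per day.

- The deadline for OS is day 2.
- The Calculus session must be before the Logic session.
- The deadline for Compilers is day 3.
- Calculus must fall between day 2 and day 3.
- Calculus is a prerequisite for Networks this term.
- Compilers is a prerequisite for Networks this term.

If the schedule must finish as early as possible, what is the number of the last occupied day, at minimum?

The precedence chain requires at least 2 distinct days.
With at most 1 per day and 5 classes, at least 5 days are needed.
Propagating the time windows through the other constraints, Logic can't land before day 3, so the schedule must run through at least day 3.
5 works (last occupied day: day 5): for example Calculus -> day 2, Networks -> day 4, Logic -> day 5, OS -> day 1, Compilers -> day 3.

day 5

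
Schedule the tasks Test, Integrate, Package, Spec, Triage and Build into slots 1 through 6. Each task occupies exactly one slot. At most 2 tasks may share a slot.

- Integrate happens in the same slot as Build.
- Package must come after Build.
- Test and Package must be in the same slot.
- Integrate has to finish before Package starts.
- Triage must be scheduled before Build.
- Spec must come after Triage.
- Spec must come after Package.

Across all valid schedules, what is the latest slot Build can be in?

4

Precedence pushes Build to at least 2; downstream work caps Build at 4.
Build at 4 is achievable: Spec -> 6; Build -> 4; Integrate -> 4; Package -> 5; Triage -> 1; Test -> 5.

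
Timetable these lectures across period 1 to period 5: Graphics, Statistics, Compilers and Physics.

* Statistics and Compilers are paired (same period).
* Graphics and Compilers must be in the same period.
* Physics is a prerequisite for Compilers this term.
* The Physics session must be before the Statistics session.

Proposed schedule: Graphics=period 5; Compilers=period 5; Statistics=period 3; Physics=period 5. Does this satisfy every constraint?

Graphics and Compilers must be in the same period — holds.
Physics is a prerequisite for Compilers this term — violated.
Statistics and Compilers are paired (same period) — violated.
The Physics session must be before the Statistics session — violated.

No. The Physics session must be before the Statistics session is not satisfied.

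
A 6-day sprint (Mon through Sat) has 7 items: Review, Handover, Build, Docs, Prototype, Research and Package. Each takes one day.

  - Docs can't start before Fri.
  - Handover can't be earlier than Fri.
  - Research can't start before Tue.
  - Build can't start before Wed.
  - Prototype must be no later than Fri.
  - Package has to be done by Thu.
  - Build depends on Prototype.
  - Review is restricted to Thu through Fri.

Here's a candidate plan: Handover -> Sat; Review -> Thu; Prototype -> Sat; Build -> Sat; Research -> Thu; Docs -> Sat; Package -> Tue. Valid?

Prototype must be no later than Fri — violated.
Build depends on Prototype — violated.
Review is restricted to Thu through Fri — holds.
Package has to be done by Thu — holds.
Docs can't start before Fri — holds.
Handover can't be earlier than Fri — holds.
Build can't start before Wed — holds.
Research can't start before Tue — holds.

No. Prototype must be no later than Fri is not satisfied.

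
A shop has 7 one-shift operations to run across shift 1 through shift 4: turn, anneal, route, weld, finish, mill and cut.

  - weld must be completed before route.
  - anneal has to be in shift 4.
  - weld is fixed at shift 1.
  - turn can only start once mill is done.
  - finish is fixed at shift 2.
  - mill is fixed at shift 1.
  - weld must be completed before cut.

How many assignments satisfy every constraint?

Splitting on turn: it can be shift 2 (9), shift 3 (9), shift 4 (9). Listing each branch's schedules as (anneal, route, weld, finish, mill, cut) by shift number:
turn=shift 2: (4,2,1,2,1,2) (4,2,1,2,1,3) (4,2,1,2,1,4) (4,3,1,2,1,2) (4,3,1,2,1,3) (4,3,1,2,1,4) (4,4,1,2,1,2) (4,4,1,2,1,3) (4,4,1,2,1,4) — 9.
turn=shift 3: (4,2,1,2,1,2) (4,2,1,2,1,3) (4,2,1,2,1,4) (4,3,1,2,1,2) (4,3,1,2,1,3) (4,3,1,2,1,4) (4,4,1,2,1,2) (4,4,1,2,1,3) (4,4,1,2,1,4) — 9.
turn=shift 4: (4,2,1,2,1,2) (4,2,1,2,1,3) (4,2,1,2,1,4) (4,3,1,2,1,2) (4,3,1,2,1,3) (4,3,1,2,1,4) (4,4,1,2,1,2) (4,4,1,2,1,3) (4,4,1,2,1,4) — 9.
Summing: 9 + 9 + 9 = 27.

27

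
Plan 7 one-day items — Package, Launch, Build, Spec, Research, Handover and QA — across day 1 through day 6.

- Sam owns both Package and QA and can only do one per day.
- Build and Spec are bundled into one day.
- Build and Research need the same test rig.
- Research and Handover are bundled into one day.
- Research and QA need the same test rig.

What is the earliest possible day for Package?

Package at day 1 is achievable: QA=day 3; Research=day 2; Launch=day 1; Handover=day 2; Package=day 1; Build=day 1; Spec=day 1.

day 1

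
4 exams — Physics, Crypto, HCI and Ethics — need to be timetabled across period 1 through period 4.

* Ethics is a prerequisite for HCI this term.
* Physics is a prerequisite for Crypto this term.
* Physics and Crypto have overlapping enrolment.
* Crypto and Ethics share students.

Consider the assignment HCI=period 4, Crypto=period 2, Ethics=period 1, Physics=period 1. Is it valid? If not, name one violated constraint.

Physics and Crypto have overlapping enrolment — holds.
Physics is a prerequisite for Crypto this term — holds.
Crypto and Ethics share students — holds.
Ethics is a prerequisite for HCI this term — holds.

Yes, all constraints hold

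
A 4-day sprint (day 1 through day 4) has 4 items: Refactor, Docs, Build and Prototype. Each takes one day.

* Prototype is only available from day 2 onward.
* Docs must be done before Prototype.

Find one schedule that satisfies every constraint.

Docs -> day 1; Prototype -> day 2; Refactor -> day 1; Build -> day 1

Checking: Docs(day 1) before Prototype(day 2); Prototype=day 2 in [day 2,day 4].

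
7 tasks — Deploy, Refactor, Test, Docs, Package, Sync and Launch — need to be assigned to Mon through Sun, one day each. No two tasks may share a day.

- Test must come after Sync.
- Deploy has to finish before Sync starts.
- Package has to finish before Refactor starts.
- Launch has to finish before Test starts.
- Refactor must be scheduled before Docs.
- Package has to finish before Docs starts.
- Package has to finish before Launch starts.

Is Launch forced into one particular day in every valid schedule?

Launch can be Tue (e.g. Sync -> Fri, Docs -> Sun, Package -> Mon, Refactor -> Wed, Test -> Sat, Deploy -> Thu, Launch -> Tue) or Wed (e.g. Deploy -> Thu; Refactor -> Tue; Docs -> Sun; Launch -> Wed; Package -> Mon; Sync -> Fri; Test -> Sat).

No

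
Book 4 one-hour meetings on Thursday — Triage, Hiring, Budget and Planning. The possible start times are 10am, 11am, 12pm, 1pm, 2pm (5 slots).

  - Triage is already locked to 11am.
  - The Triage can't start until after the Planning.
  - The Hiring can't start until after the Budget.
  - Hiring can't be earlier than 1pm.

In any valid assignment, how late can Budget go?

1pm

Downstream work caps Budget at 1pm.
Budget at 1pm is achievable: Budget=1pm, Planning=10am, Triage=11am, Hiring=2pm.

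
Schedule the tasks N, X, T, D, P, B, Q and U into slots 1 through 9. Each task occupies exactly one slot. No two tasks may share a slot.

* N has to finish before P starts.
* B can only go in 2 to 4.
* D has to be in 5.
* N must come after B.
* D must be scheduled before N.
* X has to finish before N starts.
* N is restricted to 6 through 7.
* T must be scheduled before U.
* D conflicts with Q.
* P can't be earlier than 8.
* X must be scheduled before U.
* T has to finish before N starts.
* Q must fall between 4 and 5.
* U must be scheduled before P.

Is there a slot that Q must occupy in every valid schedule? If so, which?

Q's window is 4–5.
D is fixed at 5, and Q can't share a slot with D.
So Q must be 4.

4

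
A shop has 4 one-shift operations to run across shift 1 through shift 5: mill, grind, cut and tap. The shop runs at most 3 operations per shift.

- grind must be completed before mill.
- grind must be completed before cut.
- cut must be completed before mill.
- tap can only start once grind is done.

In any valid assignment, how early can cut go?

Precedence pushes cut to at least shift 2; downstream work caps cut at shift 4.
cut at shift 2 is achievable: grind in shift 1; cut in shift 2; mill in shift 3; tap in shift 2.

shift 2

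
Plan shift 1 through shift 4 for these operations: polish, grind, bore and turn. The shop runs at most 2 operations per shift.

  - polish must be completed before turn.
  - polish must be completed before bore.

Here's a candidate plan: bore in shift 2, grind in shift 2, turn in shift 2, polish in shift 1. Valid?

Invalid. The shop runs at most 2 operations per shift.

polish must be completed before turn — holds.
polish must be completed before bore — holds.
The shop runs at most 2 operations per shift — violated.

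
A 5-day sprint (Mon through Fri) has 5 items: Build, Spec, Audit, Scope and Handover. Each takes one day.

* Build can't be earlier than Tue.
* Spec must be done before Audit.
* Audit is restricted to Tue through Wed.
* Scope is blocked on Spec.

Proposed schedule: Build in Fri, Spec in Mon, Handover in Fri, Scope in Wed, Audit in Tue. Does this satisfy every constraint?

Audit is restricted to Tue through Wed — holds.
Build can't be earlier than Tue — holds.
Spec must be done before Audit — holds.
Scope is blocked on Spec — holds.

Valid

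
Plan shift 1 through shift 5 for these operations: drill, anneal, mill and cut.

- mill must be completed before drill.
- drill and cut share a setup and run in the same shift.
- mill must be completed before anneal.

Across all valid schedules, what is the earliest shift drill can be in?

Precedence pushes drill to at least shift 2.
drill at shift 2 is achievable: drill=shift 2, anneal=shift 2, mill=shift 1, cut=shift 2.

shift 2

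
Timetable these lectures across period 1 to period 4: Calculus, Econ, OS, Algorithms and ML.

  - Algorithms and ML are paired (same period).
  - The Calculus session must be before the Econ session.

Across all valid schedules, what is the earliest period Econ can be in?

period 2

Precedence pushes Econ to at least period 2.
Econ at period 2 is achievable: Calculus=period 1; Algorithms=period 1; ML=period 1; OS=period 1; Econ=period 2.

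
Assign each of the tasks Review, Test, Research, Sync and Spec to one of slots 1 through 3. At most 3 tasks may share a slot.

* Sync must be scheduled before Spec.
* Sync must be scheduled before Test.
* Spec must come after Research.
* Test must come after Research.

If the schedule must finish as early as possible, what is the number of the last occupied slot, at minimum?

2

The precedence chain requires at least 2 distinct slots.
With at most 3 per slot and 5 tasks, at least 2 slots are needed.
2 works (last occupied slot: 2): for example Test=2; Spec=2; Review=1; Research=1; Sync=1.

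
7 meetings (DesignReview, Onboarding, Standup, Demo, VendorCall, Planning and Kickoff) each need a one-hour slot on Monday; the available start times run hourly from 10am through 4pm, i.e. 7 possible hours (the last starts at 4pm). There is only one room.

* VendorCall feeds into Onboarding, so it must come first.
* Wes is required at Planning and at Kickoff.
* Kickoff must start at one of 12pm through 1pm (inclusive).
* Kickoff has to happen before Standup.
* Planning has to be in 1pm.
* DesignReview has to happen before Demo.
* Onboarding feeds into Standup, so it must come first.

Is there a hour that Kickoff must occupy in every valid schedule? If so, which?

12pm

Kickoff's window is 12pm–1pm.
Planning is fixed at 1pm, and Kickoff can't share a hour with Planning.
So Kickoff must be 12pm.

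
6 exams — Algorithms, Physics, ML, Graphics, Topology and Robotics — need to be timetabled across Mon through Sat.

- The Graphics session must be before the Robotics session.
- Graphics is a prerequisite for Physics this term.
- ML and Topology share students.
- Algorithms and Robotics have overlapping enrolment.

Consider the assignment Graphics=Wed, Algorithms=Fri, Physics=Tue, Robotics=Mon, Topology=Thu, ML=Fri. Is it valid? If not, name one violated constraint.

Algorithms and Robotics have overlapping enrolment — holds.
Graphics is a prerequisite for Physics this term — violated.
ML and Topology share students — holds.
The Graphics session must be before the Robotics session — violated.

No. The Graphics session must be before the Robotics session is not satisfied.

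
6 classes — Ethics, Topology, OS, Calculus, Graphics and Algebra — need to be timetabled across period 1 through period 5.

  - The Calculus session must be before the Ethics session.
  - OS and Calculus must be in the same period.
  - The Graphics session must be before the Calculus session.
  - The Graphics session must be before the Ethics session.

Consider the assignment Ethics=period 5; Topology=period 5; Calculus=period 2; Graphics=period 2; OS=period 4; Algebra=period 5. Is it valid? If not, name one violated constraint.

No — it violates: OS and Calculus must be in the same period

The Graphics session must be before the Ethics session — holds.
The Graphics session must be before the Calculus session — violated.
The Calculus session must be before the Ethics session — holds.
OS and Calculus must be in the same period — violated.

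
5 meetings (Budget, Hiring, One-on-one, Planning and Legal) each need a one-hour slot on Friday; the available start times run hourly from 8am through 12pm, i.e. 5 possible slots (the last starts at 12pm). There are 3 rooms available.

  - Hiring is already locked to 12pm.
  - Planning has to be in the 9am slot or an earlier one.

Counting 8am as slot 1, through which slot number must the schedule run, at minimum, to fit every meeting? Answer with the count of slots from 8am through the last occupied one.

With at most 3 per slot and 5 meetings, at least 2 slots are needed.
Hiring can't be placed before 12pm — that is slot 5 counting from 8am — so the schedule must run through at least 5 slots.
5 works (last occupied slot: 12pm): for example One-on-one=8am, Budget=8am, Planning=8am, Legal=9am, Hiring=12pm.

5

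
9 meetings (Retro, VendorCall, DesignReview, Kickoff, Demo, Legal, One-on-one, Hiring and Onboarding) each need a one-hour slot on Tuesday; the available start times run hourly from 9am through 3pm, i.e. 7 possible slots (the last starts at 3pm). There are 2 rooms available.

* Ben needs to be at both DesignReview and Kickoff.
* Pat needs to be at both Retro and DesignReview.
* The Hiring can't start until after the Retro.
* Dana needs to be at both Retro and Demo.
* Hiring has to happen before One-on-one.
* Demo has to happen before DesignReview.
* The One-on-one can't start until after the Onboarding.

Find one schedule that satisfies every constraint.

One-on-one in 11am, Hiring in 10am, Kickoff in 12pm, Retro in 9am, Legal in 1pm, DesignReview in 11am, Onboarding in 9am, Demo in 10am, VendorCall in 12pm

Checking: Demo(10am) before DesignReview(11am); Onboarding(9am) before One-on-one(11am); Retro(9am) before Hiring(10am); Hiring(10am) before One-on-one(11am); Retro(9am) != Demo(10am); Retro(9am) != DesignReview(11am); DesignReview(11am) != Kickoff(12pm); max 2 per slot (cap 2).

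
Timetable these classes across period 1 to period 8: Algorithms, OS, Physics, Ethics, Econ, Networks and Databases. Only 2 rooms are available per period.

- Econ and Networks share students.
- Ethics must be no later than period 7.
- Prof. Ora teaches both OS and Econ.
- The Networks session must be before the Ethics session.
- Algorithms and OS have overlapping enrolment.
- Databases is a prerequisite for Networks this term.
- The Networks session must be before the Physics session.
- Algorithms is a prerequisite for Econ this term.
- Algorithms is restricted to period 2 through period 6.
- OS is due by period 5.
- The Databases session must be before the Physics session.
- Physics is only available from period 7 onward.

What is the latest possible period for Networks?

period 6

Precedence pushes Networks to at least period 2; downstream work caps Networks at period 6.
Networks at period 6 is achievable: Econ in period 3, OS in period 1, Networks in period 6, Algorithms in period 2, Physics in period 7, Databases in period 1, Ethics in period 7.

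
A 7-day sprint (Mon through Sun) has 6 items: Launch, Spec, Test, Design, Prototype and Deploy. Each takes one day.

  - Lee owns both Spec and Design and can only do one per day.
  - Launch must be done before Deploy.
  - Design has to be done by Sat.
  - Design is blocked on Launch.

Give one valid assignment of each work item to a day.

Prototype -> Mon, Launch -> Mon, Deploy -> Tue, Test -> Mon, Design -> Tue, Spec -> Mon

Checking: Launch(Mon) before Deploy(Tue); Launch(Mon) before Design(Tue); Spec(Mon) != Design(Tue); Design=Tue in [Mon,Sat].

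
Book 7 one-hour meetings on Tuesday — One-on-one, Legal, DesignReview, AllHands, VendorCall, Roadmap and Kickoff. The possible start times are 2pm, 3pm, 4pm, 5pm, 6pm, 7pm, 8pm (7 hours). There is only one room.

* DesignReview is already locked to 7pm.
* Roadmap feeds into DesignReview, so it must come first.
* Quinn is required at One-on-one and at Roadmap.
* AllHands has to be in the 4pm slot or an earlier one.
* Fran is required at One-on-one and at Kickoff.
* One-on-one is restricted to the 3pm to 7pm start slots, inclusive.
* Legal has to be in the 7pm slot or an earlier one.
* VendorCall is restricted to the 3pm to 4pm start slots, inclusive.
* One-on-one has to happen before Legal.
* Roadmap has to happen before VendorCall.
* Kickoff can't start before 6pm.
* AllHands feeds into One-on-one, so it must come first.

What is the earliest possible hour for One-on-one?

One-on-one is available from 3pm; One-on-one's own window allows nothing later than 7pm; downstream work caps One-on-one at 6pm.
One-on-one at 5pm is achievable: DesignReview in 7pm, Legal in 6pm, VendorCall in 3pm, Kickoff in 8pm, Roadmap in 2pm, One-on-one in 5pm, AllHands in 4pm.
Nothing earlier works — the conflict and capacity constraints rule out every hour before 5pm.

5pm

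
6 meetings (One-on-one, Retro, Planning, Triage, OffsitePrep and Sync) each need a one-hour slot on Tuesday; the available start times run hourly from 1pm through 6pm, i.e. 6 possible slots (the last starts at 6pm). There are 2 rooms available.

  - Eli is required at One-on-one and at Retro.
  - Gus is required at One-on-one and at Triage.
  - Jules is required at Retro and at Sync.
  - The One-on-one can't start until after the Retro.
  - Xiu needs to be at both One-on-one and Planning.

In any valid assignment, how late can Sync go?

6pm

Sync at 6pm is achievable: Retro=1pm, Sync=6pm, Triage=3pm, Planning=1pm, One-on-one=2pm, OffsitePrep=2pm.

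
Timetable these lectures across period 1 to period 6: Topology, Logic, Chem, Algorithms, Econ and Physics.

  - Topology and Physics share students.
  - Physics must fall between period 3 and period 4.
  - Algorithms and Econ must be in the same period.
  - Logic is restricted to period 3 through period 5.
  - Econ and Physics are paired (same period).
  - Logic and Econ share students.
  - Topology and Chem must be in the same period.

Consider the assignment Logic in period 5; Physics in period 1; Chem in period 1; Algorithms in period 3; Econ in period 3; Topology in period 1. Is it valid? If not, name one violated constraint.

Econ and Physics are paired (same period) — violated.
Logic is restricted to period 3 through period 5 — holds.
Physics must fall between period 3 and period 4 — violated.
Algorithms and Econ must be in the same period — holds.
Logic and Econ share students — holds.
Topology and Physics share students — violated.
Topology and Chem must be in the same period — holds.

Invalid. Topology and Physics share students.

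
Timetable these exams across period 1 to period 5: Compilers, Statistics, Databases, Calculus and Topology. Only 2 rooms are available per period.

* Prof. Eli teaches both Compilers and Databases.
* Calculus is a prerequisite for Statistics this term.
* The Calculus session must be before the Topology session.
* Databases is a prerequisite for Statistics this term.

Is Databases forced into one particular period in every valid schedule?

Databases can be period 1 (e.g. Compilers=period 3; Topology=period 2; Databases=period 1; Statistics=period 2; Calculus=period 1) or period 2 (e.g. Databases=period 2, Statistics=period 3, Topology=period 2, Calculus=period 1, Compilers=period 1).

No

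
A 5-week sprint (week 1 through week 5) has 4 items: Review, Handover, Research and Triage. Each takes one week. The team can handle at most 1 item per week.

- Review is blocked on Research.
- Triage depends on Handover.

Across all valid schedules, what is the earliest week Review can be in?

Precedence pushes Review to at least week 2.
Review at week 2 is achievable: Research -> week 1; Review -> week 2; Handover -> week 3; Triage -> week 4.

week 2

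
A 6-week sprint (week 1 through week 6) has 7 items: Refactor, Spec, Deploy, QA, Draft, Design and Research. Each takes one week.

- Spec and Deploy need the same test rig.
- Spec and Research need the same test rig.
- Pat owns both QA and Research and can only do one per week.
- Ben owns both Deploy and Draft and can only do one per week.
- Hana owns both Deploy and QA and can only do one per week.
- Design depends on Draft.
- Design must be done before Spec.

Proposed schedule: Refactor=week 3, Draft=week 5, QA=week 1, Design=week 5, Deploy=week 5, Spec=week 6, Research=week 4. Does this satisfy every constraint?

Pat owns both QA and Research and can only do one per week — holds.
Ben owns both Deploy and Draft and can only do one per week — violated.
Design depends on Draft — violated.
Spec and Deploy need the same test rig — holds.
Hana owns both Deploy and QA and can only do one per week — holds.
Spec and Research need the same test rig — holds.
Design must be done before Spec — holds.

No — it violates: Ben owns both Deploy and Draft and can only do one per week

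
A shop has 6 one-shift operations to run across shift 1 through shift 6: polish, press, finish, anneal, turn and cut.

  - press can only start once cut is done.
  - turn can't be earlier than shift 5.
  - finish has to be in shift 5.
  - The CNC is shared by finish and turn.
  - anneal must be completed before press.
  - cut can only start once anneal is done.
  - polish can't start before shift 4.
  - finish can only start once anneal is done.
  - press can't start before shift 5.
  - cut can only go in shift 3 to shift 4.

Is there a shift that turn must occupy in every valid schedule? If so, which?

turn's window is shift 5–shift 6.
finish is fixed at shift 5, and turn can't share a shift with finish.
So turn must be shift 6.

shift 6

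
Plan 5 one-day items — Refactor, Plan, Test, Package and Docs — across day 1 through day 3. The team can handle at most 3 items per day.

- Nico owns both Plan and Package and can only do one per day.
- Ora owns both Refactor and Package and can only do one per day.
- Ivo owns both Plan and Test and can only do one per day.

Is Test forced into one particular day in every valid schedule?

Test can be day 1 (e.g. Test=day 1; Refactor=day 1; Plan=day 2; Docs=day 1; Package=day 3) or day 2 (e.g. Docs=day 1; Test=day 2; Plan=day 1; Refactor=day 1; Package=day 2).

No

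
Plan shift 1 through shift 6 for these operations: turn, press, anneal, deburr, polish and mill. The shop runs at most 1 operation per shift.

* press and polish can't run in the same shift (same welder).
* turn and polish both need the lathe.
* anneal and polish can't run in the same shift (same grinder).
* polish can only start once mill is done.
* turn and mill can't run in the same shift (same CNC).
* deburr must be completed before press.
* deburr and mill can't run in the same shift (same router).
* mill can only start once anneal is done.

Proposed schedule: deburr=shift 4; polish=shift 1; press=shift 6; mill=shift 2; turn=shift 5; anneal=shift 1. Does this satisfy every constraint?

anneal and polish can't run in the same shift (same grinder) — violated.
mill can only start once anneal is done — holds.
deburr and mill can't run in the same shift (same router) — holds.
deburr must be completed before press — holds.
The shop runs at most 1 operation per shift — violated.
polish can only start once mill is done — violated.
turn and mill can't run in the same shift (same CNC) — holds.
turn and polish both need the lathe — holds.
press and polish can't run in the same shift (same welder) — holds.

Invalid. anneal and polish can't run in the same shift (same grinder).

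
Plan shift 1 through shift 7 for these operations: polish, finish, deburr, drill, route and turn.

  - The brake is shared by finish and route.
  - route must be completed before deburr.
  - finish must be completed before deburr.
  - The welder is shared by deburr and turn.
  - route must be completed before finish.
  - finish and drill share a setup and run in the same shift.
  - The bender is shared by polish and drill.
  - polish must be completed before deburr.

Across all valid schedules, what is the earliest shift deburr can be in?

Precedence pushes deburr to at least shift 3.
deburr at shift 3 is achievable: route=shift 1; polish=shift 1; drill=shift 2; finish=shift 2; turn=shift 1; deburr=shift 3.

shift 3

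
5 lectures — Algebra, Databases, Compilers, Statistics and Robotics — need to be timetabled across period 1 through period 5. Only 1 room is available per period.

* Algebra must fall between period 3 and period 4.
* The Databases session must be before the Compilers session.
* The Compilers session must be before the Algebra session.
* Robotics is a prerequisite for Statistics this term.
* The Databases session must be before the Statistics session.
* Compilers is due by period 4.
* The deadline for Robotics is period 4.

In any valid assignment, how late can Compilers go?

period 3

Precedence pushes Compilers to at least period 2; Compilers's own window allows nothing later than period 4; downstream work caps Compilers at period 3.
Compilers at period 3 is achievable: Algebra in period 4; Databases in period 2; Robotics in period 1; Statistics in period 5; Compilers in period 3.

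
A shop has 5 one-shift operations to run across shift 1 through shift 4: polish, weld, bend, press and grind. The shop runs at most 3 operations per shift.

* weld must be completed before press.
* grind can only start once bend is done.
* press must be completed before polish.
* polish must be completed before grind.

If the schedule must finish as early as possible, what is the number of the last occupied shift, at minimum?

4

The precedence chain requires at least 4 distinct shifts.
With at most 3 per shift and 5 operations, at least 2 shifts are needed.
4 works (last occupied shift: shift 4): for example bend in shift 1; grind in shift 4; press in shift 2; polish in shift 3; weld in shift 1.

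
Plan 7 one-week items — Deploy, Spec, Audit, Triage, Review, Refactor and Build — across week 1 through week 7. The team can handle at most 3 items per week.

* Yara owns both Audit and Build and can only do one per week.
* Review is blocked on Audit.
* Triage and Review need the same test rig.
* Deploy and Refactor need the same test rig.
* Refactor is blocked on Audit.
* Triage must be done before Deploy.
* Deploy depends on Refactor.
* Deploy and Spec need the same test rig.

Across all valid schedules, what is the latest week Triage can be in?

Downstream work caps Triage at week 6.
Triage at week 6 is achievable: Deploy in week 7; Build in week 2; Refactor in week 2; Spec in week 1; Audit in week 1; Review in week 2; Triage in week 6.

week 6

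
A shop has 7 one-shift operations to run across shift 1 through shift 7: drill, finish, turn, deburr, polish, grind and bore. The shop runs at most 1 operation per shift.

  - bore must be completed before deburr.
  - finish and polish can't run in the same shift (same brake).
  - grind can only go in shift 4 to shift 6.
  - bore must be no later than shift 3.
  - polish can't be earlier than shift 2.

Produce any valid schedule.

deburr=shift 3, finish=shift 6, turn=shift 7, polish=shift 2, drill=shift 5, grind=shift 4, bore=shift 1

Checking: bore(shift 1) before deburr(shift 3); finish(shift 6) != polish(shift 2); grind=shift 4 in [shift 4,shift 6]; polish=shift 2 in [shift 2,shift 7]; bore=shift 1 in [shift 1,shift 3]; max 1 per shift (cap 1).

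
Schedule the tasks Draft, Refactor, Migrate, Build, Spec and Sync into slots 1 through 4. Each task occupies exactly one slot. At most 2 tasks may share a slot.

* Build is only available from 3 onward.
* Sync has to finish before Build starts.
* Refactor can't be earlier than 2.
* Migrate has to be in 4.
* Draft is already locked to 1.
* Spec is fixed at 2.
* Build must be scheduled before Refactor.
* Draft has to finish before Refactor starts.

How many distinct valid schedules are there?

2

Enumerating: Migrate=4, Draft=1, Sync=1, Refactor=4, Build=3, Spec=2 | Build in 3; Draft in 1; Sync in 2; Migrate in 4; Spec in 2; Refactor in 4.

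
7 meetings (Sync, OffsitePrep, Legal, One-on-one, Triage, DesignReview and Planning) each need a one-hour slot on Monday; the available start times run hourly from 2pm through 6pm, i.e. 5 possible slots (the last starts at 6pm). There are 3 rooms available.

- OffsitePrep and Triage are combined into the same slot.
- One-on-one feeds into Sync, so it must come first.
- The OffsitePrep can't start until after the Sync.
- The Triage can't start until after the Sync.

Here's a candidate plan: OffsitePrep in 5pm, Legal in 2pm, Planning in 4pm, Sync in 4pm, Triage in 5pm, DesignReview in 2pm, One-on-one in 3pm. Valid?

Yes

The OffsitePrep can't start until after the Sync — holds.
OffsitePrep and Triage are combined into the same slot — holds.
The Triage can't start until after the Sync — holds.
One-on-one feeds into Sync, so it must come first — holds.
There are 3 rooms available — holds.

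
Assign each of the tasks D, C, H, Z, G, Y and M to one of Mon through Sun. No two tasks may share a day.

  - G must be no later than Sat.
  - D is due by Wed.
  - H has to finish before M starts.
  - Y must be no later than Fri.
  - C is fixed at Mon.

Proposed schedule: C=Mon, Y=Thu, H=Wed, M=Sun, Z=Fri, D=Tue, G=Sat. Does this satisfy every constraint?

G must be no later than Sat — holds.
Y must be no later than Fri — holds.
C is fixed at Mon — holds.
H has to finish before M starts — holds.
No two tasks may share a day — holds.
D is due by Wed — holds.

Yes, all constraints hold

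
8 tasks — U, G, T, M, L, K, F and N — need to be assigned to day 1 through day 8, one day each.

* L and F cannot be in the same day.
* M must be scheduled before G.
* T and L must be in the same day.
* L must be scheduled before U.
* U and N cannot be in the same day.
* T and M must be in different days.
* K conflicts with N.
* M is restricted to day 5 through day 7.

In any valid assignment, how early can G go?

Precedence pushes G to at least day 6.
G at day 6 is achievable: T=day 1; G=day 6; L=day 1; N=day 3; U=day 2; F=day 2; K=day 1; M=day 5.

day 6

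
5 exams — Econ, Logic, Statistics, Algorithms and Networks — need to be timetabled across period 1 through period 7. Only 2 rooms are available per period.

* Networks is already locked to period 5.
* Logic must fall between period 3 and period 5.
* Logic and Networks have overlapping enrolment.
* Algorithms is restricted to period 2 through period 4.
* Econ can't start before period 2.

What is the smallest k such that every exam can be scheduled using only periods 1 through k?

With at most 2 per period and 5 exams, at least 3 periods are needed.
Networks can't be placed before period 5, so the schedule must run through at least period 5.
5 works (last occupied period: period 5): for example Logic -> period 3; Statistics -> period 1; Networks -> period 5; Econ -> period 2; Algorithms -> period 2.

5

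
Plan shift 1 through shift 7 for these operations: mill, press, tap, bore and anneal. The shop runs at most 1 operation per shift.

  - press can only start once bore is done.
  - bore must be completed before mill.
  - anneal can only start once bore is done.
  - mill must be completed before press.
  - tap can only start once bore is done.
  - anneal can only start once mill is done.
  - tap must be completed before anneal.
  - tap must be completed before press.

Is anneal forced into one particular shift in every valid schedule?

anneal can be shift 4 (e.g. tap -> shift 3, mill -> shift 2, anneal -> shift 4, bore -> shift 1, press -> shift 5) or shift 5 (e.g. mill in shift 2; bore in shift 1; tap in shift 3; anneal in shift 5; press in shift 4).

No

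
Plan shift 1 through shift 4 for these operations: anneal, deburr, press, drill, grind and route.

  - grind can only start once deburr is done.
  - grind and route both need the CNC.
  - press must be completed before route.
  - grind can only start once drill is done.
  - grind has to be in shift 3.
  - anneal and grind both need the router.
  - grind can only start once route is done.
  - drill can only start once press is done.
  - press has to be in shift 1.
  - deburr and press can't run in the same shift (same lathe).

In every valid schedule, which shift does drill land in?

press is fixed at shift 1 and must come before drill, so drill is at least shift 2.
grind is fixed at shift 3 and must come after drill, so drill is at most shift 2.
So drill must be shift 2.

shift 2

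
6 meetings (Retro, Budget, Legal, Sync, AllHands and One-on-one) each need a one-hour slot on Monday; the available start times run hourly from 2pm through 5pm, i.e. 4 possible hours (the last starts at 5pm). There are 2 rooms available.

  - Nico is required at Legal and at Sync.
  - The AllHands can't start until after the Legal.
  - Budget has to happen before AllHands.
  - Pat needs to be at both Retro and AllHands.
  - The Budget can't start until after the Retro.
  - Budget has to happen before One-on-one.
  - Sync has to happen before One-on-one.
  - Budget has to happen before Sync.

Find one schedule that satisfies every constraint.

AllHands -> 4pm; Legal -> 2pm; Budget -> 3pm; Sync -> 4pm; Retro -> 2pm; One-on-one -> 5pm

Checking: Legal(2pm) before AllHands(4pm); Budget(3pm) before One-on-one(5pm); Budget(3pm) before Sync(4pm); Sync(4pm) before One-on-one(5pm); Budget(3pm) before AllHands(4pm); Retro(2pm) before Budget(3pm); Legal(2pm) != Sync(4pm); Retro(2pm) != AllHands(4pm); max 2 per hour (cap 2).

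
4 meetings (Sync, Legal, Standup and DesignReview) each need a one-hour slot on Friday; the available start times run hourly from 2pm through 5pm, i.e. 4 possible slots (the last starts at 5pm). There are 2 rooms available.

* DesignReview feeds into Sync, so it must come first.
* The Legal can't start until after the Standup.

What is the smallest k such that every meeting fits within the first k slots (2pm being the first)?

2

The precedence chain requires at least 2 distinct slots.
With at most 2 per slot and 4 meetings, at least 2 slots are needed.
2 works (last occupied slot: 3pm): for example Standup -> 2pm, Legal -> 3pm, DesignReview -> 2pm, Sync -> 3pm.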